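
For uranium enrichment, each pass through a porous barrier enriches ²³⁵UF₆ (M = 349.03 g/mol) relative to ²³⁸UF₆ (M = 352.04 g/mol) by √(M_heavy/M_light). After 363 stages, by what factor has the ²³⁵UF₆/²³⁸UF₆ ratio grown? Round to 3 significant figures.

4.75

After 363 stages the ratio has grown by (√(352.04/349.03))^363 = (352.04/349.03)^(363/2).
= 1.00862^(363/2) = 4.75.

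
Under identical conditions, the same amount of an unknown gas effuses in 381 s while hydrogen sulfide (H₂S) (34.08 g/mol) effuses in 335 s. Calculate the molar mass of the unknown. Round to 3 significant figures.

44.1 g/mol

By Graham's law, t_X/t_H₂S = √(M_X/M_H₂S).
381/335 = 1.137 = √(M_X/34.08)
M_X = 34.08 × 1.137² = 34.08 × 1.293 = 44.1 g/mol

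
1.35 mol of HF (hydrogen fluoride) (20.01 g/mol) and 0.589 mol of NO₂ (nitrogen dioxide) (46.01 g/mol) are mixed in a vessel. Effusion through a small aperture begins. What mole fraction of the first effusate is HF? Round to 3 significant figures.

0.777

Effusion rate of each component ∝ n_i/√M_i (partial pressure × 1/√M).
Mole fraction of HF in the effusate = (n_HF/√M_HF) / (n_HF/√M_HF + n_NO₂/√M_NO₂)
= (1.35/√20.01) / (1.35/√20.01 + 0.589/√46.01) = 0.3018/(0.3018 + 0.08683) = 0.777.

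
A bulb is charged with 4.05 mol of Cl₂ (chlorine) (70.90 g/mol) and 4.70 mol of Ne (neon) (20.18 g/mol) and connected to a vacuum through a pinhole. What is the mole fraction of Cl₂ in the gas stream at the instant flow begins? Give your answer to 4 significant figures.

Rate_i ∝ x_i/√M_i (Graham's law weighted by mole fraction), so the effusate composition follows n_i/√M_i.
So x_Cl₂ in the escaping gas = (n_Cl₂/√M_Cl₂) / Σ(n_i/√M_i)
= (4.05/√70.90) / (4.05/√70.90 + 4.70/√20.18) = 0.4810/(0.4810 + 1.046) = 0.3149.

0.3149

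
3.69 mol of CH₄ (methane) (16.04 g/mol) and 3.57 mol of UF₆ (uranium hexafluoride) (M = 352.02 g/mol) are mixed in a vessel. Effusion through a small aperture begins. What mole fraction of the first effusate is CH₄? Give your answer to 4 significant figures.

The effusion rate of species i is ∝ p_i/√M_i ∝ n_i/√M_i.
Mole fraction of CH₄ in the effusate = (n_CH₄/√M_CH₄) / (n_CH₄/√M_CH₄ + n_UF₆/√M_UF₆)
= (3.69/√16.04) / (3.69/√16.04 + 3.57/√352.02) = 0.9213/(0.9213 + 0.1903) = 0.8288.

0.8288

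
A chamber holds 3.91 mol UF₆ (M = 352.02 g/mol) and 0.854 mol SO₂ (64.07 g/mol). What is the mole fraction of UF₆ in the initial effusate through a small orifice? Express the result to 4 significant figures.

0.6614

Effusion rate of each component ∝ n_i/√M_i (partial pressure × 1/√M).
Mole fraction of UF₆ in the effusate = (n_UF₆/√M_UF₆) / (n_UF₆/√M_UF₆ + n_SO₂/√M_SO₂)
= (3.91/√352.02) / (3.91/√352.02 + 0.854/√64.07) = 0.2084/(0.2084 + 0.1067) = 0.6614.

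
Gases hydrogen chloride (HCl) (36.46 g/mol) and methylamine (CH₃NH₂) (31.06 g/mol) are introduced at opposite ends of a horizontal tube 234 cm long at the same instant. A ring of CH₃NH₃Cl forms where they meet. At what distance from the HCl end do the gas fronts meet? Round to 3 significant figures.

112 cm

Graham's law gives d_HCl/d_CH₃NH₂ = rate_HCl/rate_CH₃NH₂ = √(M_CH₃NH₂/M_HCl) = √(31.06/36.46) = 0.9230.
With d_HCl + d_CH₃NH₂ = 234 cm, d_CH₃NH₂ = 234/(1 + 0.9230) = 121.7 cm.
d_HCl = 234 − 121.7 = 112 cm.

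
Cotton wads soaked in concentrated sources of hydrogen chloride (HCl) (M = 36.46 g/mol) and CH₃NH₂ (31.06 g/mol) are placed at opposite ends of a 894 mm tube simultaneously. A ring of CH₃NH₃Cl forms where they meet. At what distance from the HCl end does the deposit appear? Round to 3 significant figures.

429 mm

The fronts meet when d_HCl + d_CH₃NH₂ = L with d_HCl/d_CH₃NH₂ = √(M_CH₃NH₂/M_HCl) (Graham's law). Here √(M_CH₃NH₂/M_HCl) = √(31.06/36.46) = 0.9230.
With d_HCl + d_CH₃NH₂ = 894 mm, d_CH₃NH₂ = 894/(1 + 0.9230) = 464.9 mm.
d_HCl = 894 − 464.9 = 429 mm.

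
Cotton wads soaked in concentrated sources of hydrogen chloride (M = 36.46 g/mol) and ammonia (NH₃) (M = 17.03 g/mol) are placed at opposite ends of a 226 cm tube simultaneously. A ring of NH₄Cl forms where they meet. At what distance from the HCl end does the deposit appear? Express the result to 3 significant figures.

91.8 cm

The fronts meet when d_HCl + d_NH₃ = L with d_HCl/d_NH₃ = √(M_NH₃/M_HCl) (Graham's law). Here √(M_NH₃/M_HCl) = √(17.03/36.46) = 0.6834.
With d_HCl + d_NH₃ = 226 cm, d_NH₃ = 226/(1 + 0.6834) = 134.2 cm.
d_HCl = 226 − 134.2 = 91.8 cm.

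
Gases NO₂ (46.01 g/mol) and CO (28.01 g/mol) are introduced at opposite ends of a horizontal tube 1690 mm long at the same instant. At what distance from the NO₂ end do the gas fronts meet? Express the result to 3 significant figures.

741 mm

The fronts meet when d_NO₂ + d_CO = L with d_NO₂/d_CO = √(M_CO/M_NO₂) (Graham's law). Here √(M_CO/M_NO₂) = √(28.01/46.01) = 0.7802.
With d_NO₂ + d_CO = 1690 mm, d_CO = 1690/(1 + 0.7802) = 949.3 mm.
d_NO₂ = 1690 − 949.3 = 741 mm.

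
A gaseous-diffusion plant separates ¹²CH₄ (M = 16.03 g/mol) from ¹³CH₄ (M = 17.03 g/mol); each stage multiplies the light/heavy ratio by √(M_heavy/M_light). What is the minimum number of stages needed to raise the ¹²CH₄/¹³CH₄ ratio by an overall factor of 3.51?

Single-stage factor α = √(17.03/16.03), so ln α = ½ ln(1.06238) = 0.03026.
Need α^N ≥ 3.51 ⇒ N ≥ ln(3.51) / ln α = 1.256 / 0.03026 = 41.50.
So at least 42 stages are needed.

42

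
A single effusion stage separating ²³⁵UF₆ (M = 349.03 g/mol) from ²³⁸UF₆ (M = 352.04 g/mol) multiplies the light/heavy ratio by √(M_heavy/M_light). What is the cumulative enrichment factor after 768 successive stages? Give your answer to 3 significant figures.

Each stage multiplies the ratio by α = √(352.04/349.03), so after 768 stages the overall factor is α^768 = (352.04/349.03)^(768/2).
= 1.00862^384 = 27.0.

27.0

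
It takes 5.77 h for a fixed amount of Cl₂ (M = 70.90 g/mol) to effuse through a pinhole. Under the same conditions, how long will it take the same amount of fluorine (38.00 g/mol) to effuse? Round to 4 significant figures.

Graham's law gives t_F₂/t_Cl₂ = √(M_F₂/M_Cl₂) = √(38.00/70.90) = √0.5360 = 0.7321.
So the time for F₂ is 5.77 × 0.7321 = 4.224 h.

4.224 h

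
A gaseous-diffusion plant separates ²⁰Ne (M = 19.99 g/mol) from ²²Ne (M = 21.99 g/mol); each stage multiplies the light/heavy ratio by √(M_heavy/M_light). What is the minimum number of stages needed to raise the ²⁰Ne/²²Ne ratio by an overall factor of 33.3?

74

With α = √(21.99/19.99) per stage, ln α = ½ ln(1.10005) = 0.04768.
Need α^N ≥ 33.3 ⇒ N ≥ ln(33.3) / ln α = 3.506 / 0.04768 = 73.53.
So at least 74 stages are needed.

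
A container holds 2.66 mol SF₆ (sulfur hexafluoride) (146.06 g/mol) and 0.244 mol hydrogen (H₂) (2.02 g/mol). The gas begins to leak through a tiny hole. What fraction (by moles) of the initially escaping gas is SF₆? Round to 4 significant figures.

Rate_i ∝ x_i/√M_i (Graham's law weighted by mole fraction), so the effusate composition follows n_i/√M_i.
So x_SF₆ in the escaping gas = (n_SF₆/√M_SF₆) / Σ(n_i/√M_i)
= (2.66/√146.06) / (2.66/√146.06 + 0.244/√2.02) = 0.2201/(0.2201 + 0.1717) = 0.5618.

0.5618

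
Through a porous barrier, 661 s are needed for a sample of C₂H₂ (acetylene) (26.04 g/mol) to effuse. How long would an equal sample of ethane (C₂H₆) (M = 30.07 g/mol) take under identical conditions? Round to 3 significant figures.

By Graham's law, t_C₂H₆/t_C₂H₂ = √(M_C₂H₆/M_C₂H₂) = √(30.07/26.04) = √1.155 = 1.075.
So the time for C₂H₆ is 661 × 1.075 = 710 s.

710 s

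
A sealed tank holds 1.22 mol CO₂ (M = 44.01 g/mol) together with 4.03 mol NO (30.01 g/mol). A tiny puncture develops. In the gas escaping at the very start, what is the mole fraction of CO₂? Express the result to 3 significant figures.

Rate_i ∝ x_i/√M_i (Graham's law weighted by mole fraction), so the effusate composition follows n_i/√M_i.
x_CO₂(eff) = (n_CO₂/√M_CO₂) / (n_CO₂/√M_CO₂ + n_NO/√M_NO)
= (1.22/√44.01) / (1.22/√44.01 + 4.03/√30.01) = 0.1839/(0.1839 + 0.7357) = 0.200.

0.200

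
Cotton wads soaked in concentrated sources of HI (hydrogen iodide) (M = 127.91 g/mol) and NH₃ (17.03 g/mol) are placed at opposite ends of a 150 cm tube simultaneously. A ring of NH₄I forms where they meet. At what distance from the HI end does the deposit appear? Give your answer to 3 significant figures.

40.1 cm

Distances travelled in equal time are proportional to diffusion rates, so d_HI/d_NH₃ = √(M_NH₃/M_HI) = √(17.03/127.91) = 0.3649.
With d_HI + d_NH₃ = 150 cm, d_NH₃ = 150/(1 + 0.3649) = 109.9 cm.
d_HI = 150 − 109.9 = 40.1 cm.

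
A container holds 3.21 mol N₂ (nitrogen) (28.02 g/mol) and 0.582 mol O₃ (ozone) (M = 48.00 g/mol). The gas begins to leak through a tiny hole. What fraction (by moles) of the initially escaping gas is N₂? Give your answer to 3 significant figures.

Rate_i ∝ x_i/√M_i (Graham's law weighted by mole fraction), so the effusate composition follows n_i/√M_i.
So x_N₂ in the escaping gas = (n_N₂/√M_N₂) / Σ(n_i/√M_i)
= (3.21/√28.02) / (3.21/√28.02 + 0.582/√48.00) = 0.6064/(0.6064 + 0.08400) = 0.878.

0.878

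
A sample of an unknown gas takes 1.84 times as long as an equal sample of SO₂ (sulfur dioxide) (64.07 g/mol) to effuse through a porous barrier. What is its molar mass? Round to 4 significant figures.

Since effusion rate ∝ 1/√M, t_X/t_SO₂ = √(M_X/M_SO₂).
1.84 = √(M_X/64.07)
M_X = 64.07 × 1.84² = 64.07 × 3.386 = 216.9 g/mol

216.9 g/mol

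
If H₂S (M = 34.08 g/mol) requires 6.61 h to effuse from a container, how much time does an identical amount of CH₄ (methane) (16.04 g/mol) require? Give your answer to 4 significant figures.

4.535 h

Graham's law gives t_CH₄/t_H₂S = √(M_CH₄/M_H₂S) = √(16.04/34.08) = √0.4707 = 0.6860.
So the time for CH₄ is 6.61 × 0.6860 = 4.535 h.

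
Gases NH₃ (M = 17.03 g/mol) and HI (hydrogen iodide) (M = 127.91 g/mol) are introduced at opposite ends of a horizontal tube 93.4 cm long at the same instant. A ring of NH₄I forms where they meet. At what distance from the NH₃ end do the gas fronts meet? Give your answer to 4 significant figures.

The fronts meet when d_NH₃ + d_HI = L with d_NH₃/d_HI = √(M_HI/M_NH₃) (Graham's law). Here √(M_HI/M_NH₃) = √(127.91/17.03) = 2.741.
With d_NH₃ + d_HI = 93.4 cm, d_HI = 93.4/(1 + 2.741) = 24.97 cm.
d_NH₃ = 93.4 − 24.97 = 68.43 cm.

68.43 cm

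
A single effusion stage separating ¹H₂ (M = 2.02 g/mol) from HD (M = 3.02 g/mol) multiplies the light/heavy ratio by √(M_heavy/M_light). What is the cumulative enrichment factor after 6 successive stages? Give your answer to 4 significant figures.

3.342

Each stage multiplies the ratio by α = √(3.02/2.02), so after 6 stages the overall factor is α^6 = (3.02/2.02)^(6/2).
= 1.49505^3 = 3.342.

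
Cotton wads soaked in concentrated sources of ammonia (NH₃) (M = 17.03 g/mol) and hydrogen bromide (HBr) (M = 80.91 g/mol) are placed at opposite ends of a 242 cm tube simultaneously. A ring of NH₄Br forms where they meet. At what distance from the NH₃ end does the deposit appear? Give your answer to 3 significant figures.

In equal time, each gas travels a distance ∝ its rate ∝ 1/√M, so d_NH₃/d_HBr = √(M_HBr/M_NH₃) = √(80.91/17.03) = 2.180.
With d_NH₃ + d_HBr = 242 cm, d_HBr = 242/(1 + 2.180) = 76.11 cm.
d_NH₃ = 242 − 76.11 = 166 cm.

166 cm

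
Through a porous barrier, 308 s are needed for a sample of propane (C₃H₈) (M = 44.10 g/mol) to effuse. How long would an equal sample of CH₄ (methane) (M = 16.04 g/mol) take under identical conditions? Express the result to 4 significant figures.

185.8 s

By Graham's law, t_CH₄/t_C₃H₈ = √(M_CH₄/M_C₃H₈) = √(16.04/44.10) = √0.3637 = 0.6031.
So the time for CH₄ is 308 × 0.6031 = 185.8 s.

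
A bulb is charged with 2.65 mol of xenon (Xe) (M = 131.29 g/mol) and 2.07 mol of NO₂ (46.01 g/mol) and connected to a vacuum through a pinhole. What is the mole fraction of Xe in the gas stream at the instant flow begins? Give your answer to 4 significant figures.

The effusion rate of species i is ∝ p_i/√M_i ∝ n_i/√M_i.
So x_Xe in the escaping gas = (n_Xe/√M_Xe) / Σ(n_i/√M_i)
= (2.65/√131.29) / (2.65/√131.29 + 2.07/√46.01) = 0.2313/(0.2313 + 0.3052) = 0.4311.

0.4311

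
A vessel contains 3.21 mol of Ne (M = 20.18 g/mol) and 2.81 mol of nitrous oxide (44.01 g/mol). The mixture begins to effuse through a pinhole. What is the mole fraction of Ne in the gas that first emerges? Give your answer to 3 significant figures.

0.628

Each component's effusion rate ∝ (its partial pressure)·(1/√M) ∝ n_i/√M_i.
So x_Ne in the escaping gas = (n_Ne/√M_Ne) / Σ(n_i/√M_i)
= (3.21/√20.18) / (3.21/√20.18 + 2.81/√44.01) = 0.7146/(0.7146 + 0.4236) = 0.628.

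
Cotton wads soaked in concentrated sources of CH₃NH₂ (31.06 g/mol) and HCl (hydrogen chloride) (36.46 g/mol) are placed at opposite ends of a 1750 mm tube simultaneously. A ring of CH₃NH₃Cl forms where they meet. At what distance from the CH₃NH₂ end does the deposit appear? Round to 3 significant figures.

910 mm

The fronts meet when d_CH₃NH₂ + d_HCl = L with d_CH₃NH₂/d_HCl = √(M_HCl/M_CH₃NH₂) (Graham's law). Here √(M_HCl/M_CH₃NH₂) = √(36.46/31.06) = 1.083.
With d_CH₃NH₂ + d_HCl = 1750 mm, d_HCl = 1750/(1 + 1.083) = 840.0 mm.
d_CH₃NH₂ = 1750 − 840.0 = 910 mm.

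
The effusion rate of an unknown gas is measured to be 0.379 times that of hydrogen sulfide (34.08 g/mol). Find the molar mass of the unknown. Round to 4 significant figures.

By Graham's law, rate_X/rate_H₂S = √(M_H₂S/M_X).
0.379 = √(34.08/M_X)
M_X = 34.08 / 0.379² = 34.08 / 0.1436 = 237.3 g/mol

237.3 g/mol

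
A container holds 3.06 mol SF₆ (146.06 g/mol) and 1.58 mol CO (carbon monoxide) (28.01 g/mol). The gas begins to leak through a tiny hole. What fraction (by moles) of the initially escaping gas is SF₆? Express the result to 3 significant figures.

0.459

Rate_i ∝ x_i/√M_i (Graham's law weighted by mole fraction), so the effusate composition follows n_i/√M_i.
So x_SF₆ in the escaping gas = (n_SF₆/√M_SF₆) / Σ(n_i/√M_i)
= (3.06/√146.06) / (3.06/√146.06 + 1.58/√28.01) = 0.2532/(0.2532 + 0.2985) = 0.459.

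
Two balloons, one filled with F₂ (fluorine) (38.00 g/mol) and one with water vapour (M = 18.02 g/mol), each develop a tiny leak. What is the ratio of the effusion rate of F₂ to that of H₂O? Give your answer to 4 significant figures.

0.6886

By Graham's law, rate_F₂/rate_H₂O = √(M_H₂O/M_F₂) = √(18.02/38.00) = √0.4742 = 0.6886.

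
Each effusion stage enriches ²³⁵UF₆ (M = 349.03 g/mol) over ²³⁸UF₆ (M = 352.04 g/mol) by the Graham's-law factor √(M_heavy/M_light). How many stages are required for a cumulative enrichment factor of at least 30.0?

Single-stage factor α = √(352.04/349.03), so ln α = ½ ln(1.00862) = 0.004293.
Need α^N ≥ 30.0 ⇒ N ≥ ln(30.0) / ln α = 3.401 / 0.004293 = 792.18.
So at least 793 stages are needed.

793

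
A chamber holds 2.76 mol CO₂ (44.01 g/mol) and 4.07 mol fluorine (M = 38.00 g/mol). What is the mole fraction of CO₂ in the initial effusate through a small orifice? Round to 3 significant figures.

The effusion rate of species i is ∝ p_i/√M_i ∝ n_i/√M_i.
Mole fraction of CO₂ in the effusate = (n_CO₂/√M_CO₂) / (n_CO₂/√M_CO₂ + n_F₂/√M_F₂)
= (2.76/√44.01) / (2.76/√44.01 + 4.07/√38.00) = 0.4160/(0.4160 + 0.6602) = 0.387.

0.387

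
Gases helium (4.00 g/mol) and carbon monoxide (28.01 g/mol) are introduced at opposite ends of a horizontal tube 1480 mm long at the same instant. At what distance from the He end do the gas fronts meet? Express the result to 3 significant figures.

The fronts meet when d_He + d_CO = L with d_He/d_CO = √(M_CO/M_He) (Graham's law). Here √(M_CO/M_He) = √(28.01/4.00) = 2.646.
With d_He + d_CO = 1480 mm, d_CO = 1480/(1 + 2.646) = 405.9 mm.
d_He = 1480 − 405.9 = 1070 mm.

1070 mm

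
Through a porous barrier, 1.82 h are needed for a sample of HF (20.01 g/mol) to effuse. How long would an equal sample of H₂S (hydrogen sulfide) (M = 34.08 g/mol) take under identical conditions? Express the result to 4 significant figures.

2.375 h

From Graham's law, t_H₂S/t_HF = √(M_H₂S/M_HF) = √(34.08/20.01) = √1.703 = 1.305.
So the time for H₂S is 1.82 × 1.305 = 2.375 h.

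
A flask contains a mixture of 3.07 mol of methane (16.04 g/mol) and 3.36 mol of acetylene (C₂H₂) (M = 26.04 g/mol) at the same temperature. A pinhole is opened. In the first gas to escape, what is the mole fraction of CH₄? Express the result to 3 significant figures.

Effusion rate of each component ∝ n_i/√M_i (partial pressure × 1/√M).
Mole fraction of CH₄ in the effusate = (n_CH₄/√M_CH₄) / (n_CH₄/√M_CH₄ + n_C₂H₂/√M_C₂H₂)
= (3.07/√16.04) / (3.07/√16.04 + 3.36/√26.04) = 0.7665/(0.7665 + 0.6584) = 0.538.

0.538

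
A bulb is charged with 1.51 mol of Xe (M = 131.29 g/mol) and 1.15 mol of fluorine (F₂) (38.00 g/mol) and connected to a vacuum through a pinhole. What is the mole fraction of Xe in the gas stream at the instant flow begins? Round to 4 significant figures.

0.4140

Effusion rate of each component ∝ n_i/√M_i (partial pressure × 1/√M).
x_Xe(eff) = (n_Xe/√M_Xe) / (n_Xe/√M_Xe + n_F₂/√M_F₂)
= (1.51/√131.29) / (1.51/√131.29 + 1.15/√38.00) = 0.1318/(0.1318 + 0.1866) = 0.4140.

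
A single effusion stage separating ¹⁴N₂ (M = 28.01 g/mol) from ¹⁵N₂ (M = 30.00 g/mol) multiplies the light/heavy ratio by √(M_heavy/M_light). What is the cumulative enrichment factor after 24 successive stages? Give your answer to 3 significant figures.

The single-stage factor is √(M_heavy/M_light), so 24 stages give [√(30.00/28.01)]^24 = (30.00/28.01)^(24/2).
= 1.07105^12 = 2.28.

2.28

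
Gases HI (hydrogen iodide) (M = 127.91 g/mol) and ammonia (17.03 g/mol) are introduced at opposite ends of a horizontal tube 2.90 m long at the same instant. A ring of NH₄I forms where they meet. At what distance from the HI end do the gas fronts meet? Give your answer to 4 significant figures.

In equal time, each gas travels a distance ∝ its rate ∝ 1/√M, so d_HI/d_NH₃ = √(M_NH₃/M_HI) = √(17.03/127.91) = 0.3649.
With d_HI + d_NH₃ = 2.90 m, d_NH₃ = 2.90/(1 + 0.3649) = 2.125 m.
d_HI = 2.90 − 2.125 = 0.7753 m.

0.7753 m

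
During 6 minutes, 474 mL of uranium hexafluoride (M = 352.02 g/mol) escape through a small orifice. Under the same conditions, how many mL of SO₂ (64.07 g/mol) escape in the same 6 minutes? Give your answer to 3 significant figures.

Using Graham's law: rate_SO₂/rate_UF₆ = √(M_UF₆/M_SO₂) = √(352.02/64.07) = √5.494 = 2.344.
So the volume for SO₂ is 474 × 2.344 = 1110 mL.

1110 mL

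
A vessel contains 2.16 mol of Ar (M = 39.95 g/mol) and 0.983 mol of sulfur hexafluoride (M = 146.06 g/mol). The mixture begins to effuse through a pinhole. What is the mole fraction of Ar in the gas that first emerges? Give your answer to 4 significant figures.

0.8077

Each component's effusion rate ∝ (its partial pressure)·(1/√M) ∝ n_i/√M_i.
x_Ar(eff) = (n_Ar/√M_Ar) / (n_Ar/√M_Ar + n_SF₆/√M_SF₆)
= (2.16/√39.95) / (2.16/√39.95 + 0.983/√146.06) = 0.3417/(0.3417 + 0.08134) = 0.8077.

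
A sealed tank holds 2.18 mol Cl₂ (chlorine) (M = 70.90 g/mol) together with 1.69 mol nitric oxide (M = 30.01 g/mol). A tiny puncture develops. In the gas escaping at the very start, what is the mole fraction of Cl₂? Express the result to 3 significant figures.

0.456

Rate_i ∝ x_i/√M_i (Graham's law weighted by mole fraction), so the effusate composition follows n_i/√M_i.
x_Cl₂(eff) = (n_Cl₂/√M_Cl₂) / (n_Cl₂/√M_Cl₂ + n_NO/√M_NO)
= (2.18/√70.90) / (2.18/√70.90 + 1.69/√30.01) = 0.2589/(0.2589 + 0.3085) = 0.456.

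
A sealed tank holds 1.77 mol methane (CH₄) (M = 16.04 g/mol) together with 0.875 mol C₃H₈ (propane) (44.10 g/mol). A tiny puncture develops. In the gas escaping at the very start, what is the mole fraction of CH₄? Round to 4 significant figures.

Effusion rate of each component ∝ n_i/√M_i (partial pressure × 1/√M).
So x_CH₄ in the escaping gas = (n_CH₄/√M_CH₄) / Σ(n_i/√M_i)
= (1.77/√16.04) / (1.77/√16.04 + 0.875/√44.10) = 0.4419/(0.4419 + 0.1318) = 0.7703.

0.7703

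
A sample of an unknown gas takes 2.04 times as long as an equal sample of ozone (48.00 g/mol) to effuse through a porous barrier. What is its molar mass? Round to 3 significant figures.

200 g/mol

Since effusion rate ∝ 1/√M, t_X/t_O₃ = √(M_X/M_O₃).
2.04 = √(M_X/48.00)
M_X = 48.00 × 2.04² = 48.00 × 4.162 = 200 g/mol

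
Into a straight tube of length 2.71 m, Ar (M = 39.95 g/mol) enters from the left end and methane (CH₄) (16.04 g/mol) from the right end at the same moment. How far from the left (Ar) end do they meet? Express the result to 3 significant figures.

Distances travelled in equal time are proportional to diffusion rates, so d_Ar/d_CH₄ = √(M_CH₄/M_Ar) = √(16.04/39.95) = 0.6336.
With d_Ar + d_CH₄ = 2.71 m, d_CH₄ = 2.71/(1 + 0.6336) = 1.659 m.
d_Ar = 2.71 − 1.659 = 1.05 m.

1.05 m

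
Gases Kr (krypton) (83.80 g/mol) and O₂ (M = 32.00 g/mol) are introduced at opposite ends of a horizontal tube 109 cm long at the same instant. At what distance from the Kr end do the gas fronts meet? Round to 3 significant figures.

Graham's law gives d_Kr/d_O₂ = rate_Kr/rate_O₂ = √(M_O₂/M_Kr) = √(32.00/83.80) = 0.6179.
With d_Kr + d_O₂ = 109 cm, d_O₂ = 109/(1 + 0.6179) = 67.37 cm.
d_Kr = 109 − 67.37 = 41.6 cm.

41.6 cm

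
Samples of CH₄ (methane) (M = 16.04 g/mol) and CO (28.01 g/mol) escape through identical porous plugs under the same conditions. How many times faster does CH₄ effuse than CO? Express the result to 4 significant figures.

Using Graham's law: rate_CH₄/rate_CO = √(M_CO/M_CH₄) = √(28.01/16.04) = √1.746 = 1.321.

1.321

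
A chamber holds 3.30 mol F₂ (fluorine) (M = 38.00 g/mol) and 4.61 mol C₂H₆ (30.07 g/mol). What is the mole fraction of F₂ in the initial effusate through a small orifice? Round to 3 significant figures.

0.389

Rate_i ∝ x_i/√M_i (Graham's law weighted by mole fraction), so the effusate composition follows n_i/√M_i.
x_F₂(eff) = (n_F₂/√M_F₂) / (n_F₂/√M_F₂ + n_C₂H₆/√M_C₂H₆)
= (3.30/√38.00) / (3.30/√38.00 + 4.61/√30.07) = 0.5353/(0.5353 + 0.8407) = 0.389.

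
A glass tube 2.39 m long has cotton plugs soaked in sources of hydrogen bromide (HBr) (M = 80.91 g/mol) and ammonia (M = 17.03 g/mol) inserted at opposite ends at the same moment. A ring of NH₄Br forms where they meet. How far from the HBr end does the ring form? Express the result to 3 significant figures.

The fronts meet when d_HBr + d_NH₃ = L with d_HBr/d_NH₃ = √(M_NH₃/M_HBr) (Graham's law). Here √(M_NH₃/M_HBr) = √(17.03/80.91) = 0.4588.
With d_HBr + d_NH₃ = 2.39 m, d_NH₃ = 2.39/(1 + 0.4588) = 1.638 m.
d_HBr = 2.39 − 1.638 = 0.752 m.

0.752 m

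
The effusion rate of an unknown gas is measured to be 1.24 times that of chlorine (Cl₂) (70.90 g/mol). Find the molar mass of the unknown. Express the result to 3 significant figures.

Since effusion rate ∝ 1/√M, rate_X/rate_Cl₂ = √(M_Cl₂/M_X).
1.24 = √(70.90/M_X)
M_X = 70.90 / 1.24² = 70.90 / 1.538 = 46.1 g/mol

46.1 g/mol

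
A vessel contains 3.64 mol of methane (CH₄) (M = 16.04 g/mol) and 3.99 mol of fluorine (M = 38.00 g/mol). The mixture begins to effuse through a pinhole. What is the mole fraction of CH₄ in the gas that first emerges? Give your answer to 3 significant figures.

0.584

Each component's effusion rate ∝ (its partial pressure)·(1/√M) ∝ n_i/√M_i.
So x_CH₄ in the escaping gas = (n_CH₄/√M_CH₄) / Σ(n_i/√M_i)
= (3.64/√16.04) / (3.64/√16.04 + 3.99/√38.00) = 0.9089/(0.9089 + 0.6473) = 0.584.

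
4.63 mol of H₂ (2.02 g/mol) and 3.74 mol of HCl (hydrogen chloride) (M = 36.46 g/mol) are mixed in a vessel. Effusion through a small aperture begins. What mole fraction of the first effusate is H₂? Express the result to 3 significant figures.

0.840

Each component's effusion rate ∝ (its partial pressure)·(1/√M) ∝ n_i/√M_i.
x_H₂(eff) = (n_H₂/√M_H₂) / (n_H₂/√M_H₂ + n_HCl/√M_HCl)
= (4.63/√2.02) / (4.63/√2.02 + 3.74/√36.46) = 3.258/(3.258 + 0.6194) = 0.840.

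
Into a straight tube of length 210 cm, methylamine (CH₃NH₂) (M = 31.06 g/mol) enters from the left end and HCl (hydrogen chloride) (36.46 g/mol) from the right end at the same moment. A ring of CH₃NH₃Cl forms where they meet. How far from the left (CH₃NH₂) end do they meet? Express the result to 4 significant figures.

109.2 cm

The fronts meet when d_CH₃NH₂ + d_HCl = L with d_CH₃NH₂/d_HCl = √(M_HCl/M_CH₃NH₂) (Graham's law). Here √(M_HCl/M_CH₃NH₂) = √(36.46/31.06) = 1.083.
With d_CH₃NH₂ + d_HCl = 210 cm, d_HCl = 210/(1 + 1.083) = 100.8 cm.
d_CH₃NH₂ = 210 − 100.8 = 109.2 cm.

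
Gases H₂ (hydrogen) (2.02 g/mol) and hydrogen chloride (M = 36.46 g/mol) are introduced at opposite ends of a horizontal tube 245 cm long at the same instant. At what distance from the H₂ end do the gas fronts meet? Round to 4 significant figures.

The fronts meet when d_H₂ + d_HCl = L with d_H₂/d_HCl = √(M_HCl/M_H₂) (Graham's law). Here √(M_HCl/M_H₂) = √(36.46/2.02) = 4.248.
With d_H₂ + d_HCl = 245 cm, d_HCl = 245/(1 + 4.248) = 46.68 cm.
d_H₂ = 245 − 46.68 = 198.3 cm.

198.3 cm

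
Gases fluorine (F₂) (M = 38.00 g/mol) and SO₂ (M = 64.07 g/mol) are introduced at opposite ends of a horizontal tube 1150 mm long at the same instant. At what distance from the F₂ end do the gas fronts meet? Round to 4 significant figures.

In equal time, each gas travels a distance ∝ its rate ∝ 1/√M, so d_F₂/d_SO₂ = √(M_SO₂/M_F₂) = √(64.07/38.00) = 1.298.
With d_F₂ + d_SO₂ = 1150 mm, d_SO₂ = 1150/(1 + 1.298) = 500.3 mm.
d_F₂ = 1150 − 500.3 = 649.7 mm.

649.7 mm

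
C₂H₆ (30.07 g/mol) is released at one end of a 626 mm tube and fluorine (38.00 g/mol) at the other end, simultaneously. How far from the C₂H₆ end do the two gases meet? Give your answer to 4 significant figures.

331.3 mm

Distances travelled in equal time are proportional to diffusion rates, so d_C₂H₆/d_F₂ = √(M_F₂/M_C₂H₆) = √(38.00/30.07) = 1.124.
With d_C₂H₆ + d_F₂ = 626 mm, d_F₂ = 626/(1 + 1.124) = 294.7 mm.
d_C₂H₆ = 626 − 294.7 = 331.3 mm.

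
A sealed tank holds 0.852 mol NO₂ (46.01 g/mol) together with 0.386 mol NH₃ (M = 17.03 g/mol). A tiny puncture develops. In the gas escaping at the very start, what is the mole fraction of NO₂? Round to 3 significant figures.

0.573

The effusion rate of species i is ∝ p_i/√M_i ∝ n_i/√M_i.
x_NO₂(eff) = (n_NO₂/√M_NO₂) / (n_NO₂/√M_NO₂ + n_NH₃/√M_NH₃)
= (0.852/√46.01) / (0.852/√46.01 + 0.386/√17.03) = 0.1256/(0.1256 + 0.09354) = 0.573.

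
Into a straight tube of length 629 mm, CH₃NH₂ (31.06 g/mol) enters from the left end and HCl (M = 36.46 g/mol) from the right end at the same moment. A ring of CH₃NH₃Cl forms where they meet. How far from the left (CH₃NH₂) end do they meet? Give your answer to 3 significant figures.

327 mm

Graham's law gives d_CH₃NH₂/d_HCl = rate_CH₃NH₂/rate_HCl = √(M_HCl/M_CH₃NH₂) = √(36.46/31.06) = 1.083.
With d_CH₃NH₂ + d_HCl = 629 mm, d_HCl = 629/(1 + 1.083) = 301.9 mm.
d_CH₃NH₂ = 629 − 301.9 = 327 mm.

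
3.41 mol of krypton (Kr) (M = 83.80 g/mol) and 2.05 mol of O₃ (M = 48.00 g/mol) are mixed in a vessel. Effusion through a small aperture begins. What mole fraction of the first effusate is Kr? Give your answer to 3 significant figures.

0.557

Rate_i ∝ x_i/√M_i (Graham's law weighted by mole fraction), so the effusate composition follows n_i/√M_i.
Mole fraction of Kr in the effusate = (n_Kr/√M_Kr) / (n_Kr/√M_Kr + n_O₃/√M_O₃)
= (3.41/√83.80) / (3.41/√83.80 + 2.05/√48.00) = 0.3725/(0.3725 + 0.2959) = 0.557.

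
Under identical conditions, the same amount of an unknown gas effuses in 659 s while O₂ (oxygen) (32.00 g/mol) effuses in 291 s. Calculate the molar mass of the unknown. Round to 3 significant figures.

By Graham's law, t_X/t_O₂ = √(M_X/M_O₂).
659/291 = 2.265 = √(M_X/32.00)
M_X = 32.00 × 2.265² = 32.00 × 5.128 = 164 g/mol

164 g/mol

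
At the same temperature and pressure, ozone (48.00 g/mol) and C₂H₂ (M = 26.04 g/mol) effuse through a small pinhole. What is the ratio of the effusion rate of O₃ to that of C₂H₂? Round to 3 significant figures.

0.737

Graham's law gives rate_O₃/rate_C₂H₂ = √(M_C₂H₂/M_O₃) = √(26.04/48.00) = √0.5425 = 0.737.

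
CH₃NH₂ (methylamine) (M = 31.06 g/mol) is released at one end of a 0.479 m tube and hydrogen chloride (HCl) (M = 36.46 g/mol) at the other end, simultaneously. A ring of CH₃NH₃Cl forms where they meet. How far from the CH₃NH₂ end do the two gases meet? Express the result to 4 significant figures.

The fronts meet when d_CH₃NH₂ + d_HCl = L with d_CH₃NH₂/d_HCl = √(M_HCl/M_CH₃NH₂) (Graham's law). Here √(M_HCl/M_CH₃NH₂) = √(36.46/31.06) = 1.083.
With d_CH₃NH₂ + d_HCl = 0.479 m, d_HCl = 0.479/(1 + 1.083) = 0.2299 m.
d_CH₃NH₂ = 0.479 − 0.2299 = 0.2491 m.

0.2491 m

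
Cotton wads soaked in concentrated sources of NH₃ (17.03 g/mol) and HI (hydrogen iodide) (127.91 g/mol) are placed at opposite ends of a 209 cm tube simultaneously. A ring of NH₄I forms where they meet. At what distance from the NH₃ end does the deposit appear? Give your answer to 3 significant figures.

Graham's law gives d_NH₃/d_HI = rate_NH₃/rate_HI = √(M_HI/M_NH₃) = √(127.91/17.03) = 2.741.
With d_NH₃ + d_HI = 209 cm, d_HI = 209/(1 + 2.741) = 55.87 cm.
d_NH₃ = 209 − 55.87 = 153 cm.

153 cm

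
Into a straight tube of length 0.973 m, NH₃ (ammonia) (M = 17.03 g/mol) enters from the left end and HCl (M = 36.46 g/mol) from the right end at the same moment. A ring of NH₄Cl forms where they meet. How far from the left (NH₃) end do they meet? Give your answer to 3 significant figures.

Distances travelled in equal time are proportional to diffusion rates, so d_NH₃/d_HCl = √(M_HCl/M_NH₃) = √(36.46/17.03) = 1.463.
With d_NH₃ + d_HCl = 0.973 m, d_HCl = 0.973/(1 + 1.463) = 0.3950 m.
d_NH₃ = 0.973 − 0.3950 = 0.578 m.

0.578 m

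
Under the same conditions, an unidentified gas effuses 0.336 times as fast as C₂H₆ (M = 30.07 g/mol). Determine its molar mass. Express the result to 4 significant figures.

266.4 g/mol

By Graham's law, rate_X/rate_C₂H₆ = √(M_C₂H₆/M_X).
0.336 = √(30.07/M_X)
M_X = 30.07 / 0.336² = 30.07 / 0.1129 = 266.4 g/mol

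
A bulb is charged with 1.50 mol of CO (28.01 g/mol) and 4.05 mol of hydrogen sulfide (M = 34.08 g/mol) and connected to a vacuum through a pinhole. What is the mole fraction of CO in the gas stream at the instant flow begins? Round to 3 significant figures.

Rate_i ∝ x_i/√M_i (Graham's law weighted by mole fraction), so the effusate composition follows n_i/√M_i.
Mole fraction of CO in the effusate = (n_CO/√M_CO) / (n_CO/√M_CO + n_H₂S/√M_H₂S)
= (1.50/√28.01) / (1.50/√28.01 + 4.05/√34.08) = 0.2834/(0.2834 + 0.6938) = 0.290.

0.290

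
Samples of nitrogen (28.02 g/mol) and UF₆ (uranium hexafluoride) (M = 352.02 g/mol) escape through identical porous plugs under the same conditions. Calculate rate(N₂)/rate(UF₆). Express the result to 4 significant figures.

Using Graham's law: rate_N₂/rate_UF₆ = √(M_UF₆/M_N₂) = √(352.02/28.02) = √12.56 = 3.544.

3.544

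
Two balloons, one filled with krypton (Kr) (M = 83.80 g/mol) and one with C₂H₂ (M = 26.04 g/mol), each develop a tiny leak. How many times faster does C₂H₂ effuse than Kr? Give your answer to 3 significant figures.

1.79

By Graham's law, rate_C₂H₂/rate_Kr = √(M_Kr/M_C₂H₂) = √(83.80/26.04) = √3.218 = 1.79.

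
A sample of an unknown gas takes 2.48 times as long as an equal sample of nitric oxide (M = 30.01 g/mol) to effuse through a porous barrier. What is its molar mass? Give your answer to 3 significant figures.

185 g/mol

By Graham's law, t_X/t_NO = √(M_X/M_NO).
2.48 = √(M_X/30.01)
M_X = 30.01 × 2.48² = 30.01 × 6.150 = 185 g/mol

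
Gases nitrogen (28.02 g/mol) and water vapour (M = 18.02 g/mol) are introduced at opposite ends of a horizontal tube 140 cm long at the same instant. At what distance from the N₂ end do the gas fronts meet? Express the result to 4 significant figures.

The fronts meet when d_N₂ + d_H₂O = L with d_N₂/d_H₂O = √(M_H₂O/M_N₂) (Graham's law). Here √(M_H₂O/M_N₂) = √(18.02/28.02) = 0.8019.
With d_N₂ + d_H₂O = 140 cm, d_H₂O = 140/(1 + 0.8019) = 77.69 cm.
d_N₂ = 140 − 77.69 = 62.31 cm.

62.31 cm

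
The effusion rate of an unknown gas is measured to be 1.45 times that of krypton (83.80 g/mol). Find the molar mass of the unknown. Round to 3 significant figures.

39.9 g/mol

Using Graham's law: rate_X/rate_Kr = √(M_Kr/M_X).
1.45 = √(83.80/M_X)
M_X = 83.80 / 1.45² = 83.80 / 2.103 = 39.9 g/mol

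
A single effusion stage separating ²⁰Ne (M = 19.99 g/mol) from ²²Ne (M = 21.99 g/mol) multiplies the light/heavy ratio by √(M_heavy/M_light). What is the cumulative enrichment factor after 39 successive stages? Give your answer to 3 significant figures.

The single-stage factor is √(M_heavy/M_light), so 39 stages give [√(21.99/19.99)]^39 = (21.99/19.99)^(39/2).
= 1.10005^(39/2) = 6.42.

6.42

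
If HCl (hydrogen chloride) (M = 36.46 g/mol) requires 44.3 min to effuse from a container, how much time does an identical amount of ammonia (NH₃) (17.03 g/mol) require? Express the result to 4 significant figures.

30.28 min

Using Graham's law: t_NH₃/t_HCl = √(M_NH₃/M_HCl) = √(17.03/36.46) = √0.4671 = 0.6834.
So the time for NH₃ is 44.3 × 0.6834 = 30.28 min.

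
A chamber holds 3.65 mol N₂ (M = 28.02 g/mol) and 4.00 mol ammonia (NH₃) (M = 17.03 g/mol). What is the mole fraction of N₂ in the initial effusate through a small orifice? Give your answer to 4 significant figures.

0.4157

Each component's effusion rate ∝ (its partial pressure)·(1/√M) ∝ n_i/√M_i.
So x_N₂ in the escaping gas = (n_N₂/√M_N₂) / Σ(n_i/√M_i)
= (3.65/√28.02) / (3.65/√28.02 + 4.00/√17.03) = 0.6895/(0.6895 + 0.9693) = 0.4157.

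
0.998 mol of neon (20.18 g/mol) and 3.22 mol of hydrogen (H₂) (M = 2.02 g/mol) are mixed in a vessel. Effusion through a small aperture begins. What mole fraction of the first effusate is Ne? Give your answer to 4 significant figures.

The effusion rate of species i is ∝ p_i/√M_i ∝ n_i/√M_i.
x_Ne(eff) = (n_Ne/√M_Ne) / (n_Ne/√M_Ne + n_H₂/√M_H₂)
= (0.998/√20.18) / (0.998/√20.18 + 3.22/√2.02) = 0.2222/(0.2222 + 2.266) = 0.08930.

0.08930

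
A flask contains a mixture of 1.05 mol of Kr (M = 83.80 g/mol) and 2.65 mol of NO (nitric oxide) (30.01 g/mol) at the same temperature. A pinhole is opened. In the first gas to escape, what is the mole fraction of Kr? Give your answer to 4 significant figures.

0.1917

Rate_i ∝ x_i/√M_i (Graham's law weighted by mole fraction), so the effusate composition follows n_i/√M_i.
So x_Kr in the escaping gas = (n_Kr/√M_Kr) / Σ(n_i/√M_i)
= (1.05/√83.80) / (1.05/√83.80 + 2.65/√30.01) = 0.1147/(0.1147 + 0.4837) = 0.1917.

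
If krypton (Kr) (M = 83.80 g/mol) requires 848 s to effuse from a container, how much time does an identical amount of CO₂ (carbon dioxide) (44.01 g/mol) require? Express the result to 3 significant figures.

Graham's law gives t_CO₂/t_Kr = √(M_CO₂/M_Kr) = √(44.01/83.80) = √0.5252 = 0.7247.
So the time for CO₂ is 848 × 0.7247 = 615 s.

615 s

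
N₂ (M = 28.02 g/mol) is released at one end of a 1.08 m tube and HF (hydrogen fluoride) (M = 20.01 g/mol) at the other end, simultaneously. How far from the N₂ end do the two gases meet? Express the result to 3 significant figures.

0.495 m

Distances travelled in equal time are proportional to diffusion rates, so d_N₂/d_HF = √(M_HF/M_N₂) = √(20.01/28.02) = 0.8451.
With d_N₂ + d_HF = 1.08 m, d_HF = 1.08/(1 + 0.8451) = 0.5853 m.
d_N₂ = 1.08 − 0.5853 = 0.495 m.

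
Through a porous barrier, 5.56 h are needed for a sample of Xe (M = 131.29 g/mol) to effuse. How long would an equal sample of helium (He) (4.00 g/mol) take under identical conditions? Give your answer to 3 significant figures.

Graham's law gives t_He/t_Xe = √(M_He/M_Xe) = √(4.00/131.29) = √0.03047 = 0.1745.
So the time for He is 5.56 × 0.1745 = 0.970 h.

0.970 h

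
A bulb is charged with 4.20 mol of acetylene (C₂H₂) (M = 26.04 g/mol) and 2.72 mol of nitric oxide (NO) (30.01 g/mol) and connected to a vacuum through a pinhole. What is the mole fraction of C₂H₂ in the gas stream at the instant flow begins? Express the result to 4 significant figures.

0.6237

Effusion rate of each component ∝ n_i/√M_i (partial pressure × 1/√M).
So x_C₂H₂ in the escaping gas = (n_C₂H₂/√M_C₂H₂) / Σ(n_i/√M_i)
= (4.20/√26.04) / (4.20/√26.04 + 2.72/√30.01) = 0.8231/(0.8231 + 0.4965) = 0.6237.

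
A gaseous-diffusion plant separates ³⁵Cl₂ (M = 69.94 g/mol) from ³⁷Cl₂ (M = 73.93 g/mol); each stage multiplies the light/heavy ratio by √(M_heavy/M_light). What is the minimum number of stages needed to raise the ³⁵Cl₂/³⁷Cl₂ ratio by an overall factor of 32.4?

126

Single-stage factor α = √(73.93/69.94), so ln α = ½ ln(1.05705) = 0.02774.
Need α^N ≥ 32.4 ⇒ N ≥ ln(32.4) / ln α = 3.478 / 0.02774 = 125.38.
Rounding up, N = 126 stages.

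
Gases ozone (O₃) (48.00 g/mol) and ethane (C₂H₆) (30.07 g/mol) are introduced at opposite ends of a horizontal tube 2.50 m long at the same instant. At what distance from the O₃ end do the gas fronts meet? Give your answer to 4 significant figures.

Distances travelled in equal time are proportional to diffusion rates, so d_O₃/d_C₂H₆ = √(M_C₂H₆/M_O₃) = √(30.07/48.00) = 0.7915.
With d_O₃ + d_C₂H₆ = 2.50 m, d_C₂H₆ = 2.50/(1 + 0.7915) = 1.395 m.
d_O₃ = 2.50 − 1.395 = 1.105 m.

1.105 m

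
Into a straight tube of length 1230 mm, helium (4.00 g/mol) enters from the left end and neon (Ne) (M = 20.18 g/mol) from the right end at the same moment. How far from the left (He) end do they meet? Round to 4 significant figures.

In equal time, each gas travels a distance ∝ its rate ∝ 1/√M, so d_He/d_Ne = √(M_Ne/M_He) = √(20.18/4.00) = 2.246.
With d_He + d_Ne = 1230 mm, d_Ne = 1230/(1 + 2.246) = 378.9 mm.
d_He = 1230 − 378.9 = 851.1 mm.

851.1 mm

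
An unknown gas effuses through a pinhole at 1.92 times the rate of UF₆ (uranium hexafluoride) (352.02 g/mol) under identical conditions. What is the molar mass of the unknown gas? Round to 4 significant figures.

95.49 g/mol

By Graham's law, rate_X/rate_UF₆ = √(M_UF₆/M_X).
1.92 = √(352.02/M_X)
M_X = 352.02 / 1.92² = 352.02 / 3.686 = 95.49 g/mol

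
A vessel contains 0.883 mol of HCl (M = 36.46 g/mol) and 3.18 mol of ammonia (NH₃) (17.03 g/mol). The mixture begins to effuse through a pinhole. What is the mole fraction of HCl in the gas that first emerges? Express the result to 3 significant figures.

0.160

Each component's effusion rate ∝ (its partial pressure)·(1/√M) ∝ n_i/√M_i.
x_HCl(eff) = (n_HCl/√M_HCl) / (n_HCl/√M_HCl + n_NH₃/√M_NH₃)
= (0.883/√36.46) / (0.883/√36.46 + 3.18/√17.03) = 0.1462/(0.1462 + 0.7706) = 0.160.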